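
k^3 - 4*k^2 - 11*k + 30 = (k - 5)*(k - 2)*(k + 3)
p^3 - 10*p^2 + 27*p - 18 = (p - 6)*(p - 3)*(p - 1)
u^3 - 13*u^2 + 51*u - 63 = (u - 7)*(u - 3)^2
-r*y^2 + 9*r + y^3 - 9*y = (-r + y)*(y - 3)*(y + 3)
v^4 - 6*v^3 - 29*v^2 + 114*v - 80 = (v - 8)*(v - 2)*(v - 1)*(v + 5)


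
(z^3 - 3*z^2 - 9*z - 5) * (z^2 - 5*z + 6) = z^5 - 8*z^4 + 12*z^3 + 22*z^2 - 29*z - 30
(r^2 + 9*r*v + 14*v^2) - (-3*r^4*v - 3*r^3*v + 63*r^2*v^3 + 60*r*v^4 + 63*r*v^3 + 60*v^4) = 3*r^4*v + 3*r^3*v - 63*r^2*v^3 + r^2 - 60*r*v^4 - 63*r*v^3 + 9*r*v - 60*v^4 + 14*v^2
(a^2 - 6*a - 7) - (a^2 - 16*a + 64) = 10*a - 71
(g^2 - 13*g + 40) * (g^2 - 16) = g^4 - 13*g^3 + 24*g^2 + 208*g - 640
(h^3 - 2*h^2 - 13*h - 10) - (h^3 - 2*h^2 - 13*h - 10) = 0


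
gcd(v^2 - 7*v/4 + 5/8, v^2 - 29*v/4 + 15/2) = v - 5/4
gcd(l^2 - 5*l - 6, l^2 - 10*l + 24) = l - 6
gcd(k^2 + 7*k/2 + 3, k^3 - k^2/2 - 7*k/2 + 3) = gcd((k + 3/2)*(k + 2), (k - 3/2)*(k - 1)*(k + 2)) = k + 2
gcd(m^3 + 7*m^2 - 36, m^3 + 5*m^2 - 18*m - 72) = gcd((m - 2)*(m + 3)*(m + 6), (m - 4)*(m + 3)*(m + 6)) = m^2 + 9*m + 18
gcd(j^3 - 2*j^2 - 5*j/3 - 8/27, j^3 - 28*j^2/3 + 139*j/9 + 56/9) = j^2 - 7*j/3 - 8/9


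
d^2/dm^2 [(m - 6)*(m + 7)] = 2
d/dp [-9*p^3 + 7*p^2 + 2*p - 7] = -27*p^2 + 14*p + 2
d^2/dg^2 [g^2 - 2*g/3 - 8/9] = 2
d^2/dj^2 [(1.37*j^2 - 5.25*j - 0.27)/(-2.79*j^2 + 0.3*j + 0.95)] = (-1.4210854715202e-14*j^4 + 79.4396700000001*j^3 - 9.176868*j^2 + 82.13481*j - 3.98548)/(21.717639*j^6 - 7.00569*j^5 - 21.431385*j^4 + 4.7439*j^3 + 7.297425*j^2 - 0.81225*j - 0.857375)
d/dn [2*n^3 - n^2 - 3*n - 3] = 6*n^2 - 2*n - 3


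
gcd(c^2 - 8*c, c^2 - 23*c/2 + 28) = c - 8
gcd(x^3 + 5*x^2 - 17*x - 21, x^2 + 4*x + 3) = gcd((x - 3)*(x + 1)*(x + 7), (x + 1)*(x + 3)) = x + 1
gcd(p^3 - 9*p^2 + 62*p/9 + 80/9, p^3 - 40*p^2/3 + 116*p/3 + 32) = p^2 - 22*p/3 - 16/3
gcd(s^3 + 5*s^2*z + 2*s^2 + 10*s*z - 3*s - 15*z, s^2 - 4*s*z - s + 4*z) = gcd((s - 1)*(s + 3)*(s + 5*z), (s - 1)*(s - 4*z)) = s - 1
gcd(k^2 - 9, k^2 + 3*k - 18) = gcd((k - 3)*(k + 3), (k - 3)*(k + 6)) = k - 3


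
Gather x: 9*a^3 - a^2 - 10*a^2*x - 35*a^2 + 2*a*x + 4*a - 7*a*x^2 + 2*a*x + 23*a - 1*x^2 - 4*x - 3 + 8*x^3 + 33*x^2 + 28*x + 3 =9*a^3 - 36*a^2 + 27*a + 8*x^3 + x^2*(32 - 7*a) + x*(-10*a^2 + 4*a + 24)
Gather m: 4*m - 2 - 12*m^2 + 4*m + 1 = -12*m^2 + 8*m - 1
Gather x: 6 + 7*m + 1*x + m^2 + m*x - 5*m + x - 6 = m^2 + 2*m + x*(m + 2)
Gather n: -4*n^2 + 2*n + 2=-4*n^2 + 2*n + 2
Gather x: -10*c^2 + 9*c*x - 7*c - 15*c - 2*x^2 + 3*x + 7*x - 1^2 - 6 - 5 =-10*c^2 - 22*c - 2*x^2 + x*(9*c + 10) - 12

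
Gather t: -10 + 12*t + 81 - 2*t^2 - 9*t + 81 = -2*t^2 + 3*t + 152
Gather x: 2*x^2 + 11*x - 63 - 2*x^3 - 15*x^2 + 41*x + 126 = -2*x^3 - 13*x^2 + 52*x + 63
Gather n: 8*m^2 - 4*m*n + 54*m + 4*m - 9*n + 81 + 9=8*m^2 + 58*m + n*(-4*m - 9) + 90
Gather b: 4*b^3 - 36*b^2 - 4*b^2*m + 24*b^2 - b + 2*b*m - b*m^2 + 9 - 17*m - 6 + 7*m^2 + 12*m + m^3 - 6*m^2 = 4*b^3 + b^2*(-4*m - 12) + b*(-m^2 + 2*m - 1) + m^3 + m^2 - 5*m + 3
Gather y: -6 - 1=-7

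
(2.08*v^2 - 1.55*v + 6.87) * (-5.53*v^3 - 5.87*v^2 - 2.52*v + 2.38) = -11.5024*v^5 - 3.6381*v^4 - 34.1342*v^3 - 31.4705*v^2 - 21.0014*v + 16.3506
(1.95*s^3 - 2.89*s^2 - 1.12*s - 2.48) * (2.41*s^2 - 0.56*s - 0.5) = 4.6995*s^5 - 8.0569*s^4 - 2.0558*s^3 - 3.9046*s^2 + 1.9488*s + 1.24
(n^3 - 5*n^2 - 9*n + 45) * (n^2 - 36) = n^5 - 5*n^4 - 45*n^3 + 225*n^2 + 324*n - 1620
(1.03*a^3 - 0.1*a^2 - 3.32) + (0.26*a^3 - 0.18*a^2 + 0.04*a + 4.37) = 1.29*a^3 - 0.28*a^2 + 0.04*a + 1.05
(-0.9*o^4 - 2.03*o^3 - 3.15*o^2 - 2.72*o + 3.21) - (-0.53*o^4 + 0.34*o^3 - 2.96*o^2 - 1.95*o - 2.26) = -0.37*o^4 - 2.37*o^3 - 0.19*o^2 - 0.77*o + 5.47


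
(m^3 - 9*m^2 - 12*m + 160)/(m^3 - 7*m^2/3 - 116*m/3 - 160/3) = 3*(m - 5)/(3*m + 5)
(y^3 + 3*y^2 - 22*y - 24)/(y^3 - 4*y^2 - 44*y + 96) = (y^2 - 3*y - 4)/(y^2 - 10*y + 16)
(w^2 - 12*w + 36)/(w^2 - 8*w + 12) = (w - 6)/(w - 2)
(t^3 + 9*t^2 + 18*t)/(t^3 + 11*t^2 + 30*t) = (t + 3)/(t + 5)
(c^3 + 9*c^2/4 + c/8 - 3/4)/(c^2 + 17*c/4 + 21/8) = (2*c^2 + 3*c - 2)/(2*c + 7)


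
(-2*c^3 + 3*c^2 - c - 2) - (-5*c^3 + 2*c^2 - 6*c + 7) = 3*c^3 + c^2 + 5*c - 9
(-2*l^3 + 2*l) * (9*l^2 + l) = -18*l^5 - 2*l^4 + 18*l^3 + 2*l^2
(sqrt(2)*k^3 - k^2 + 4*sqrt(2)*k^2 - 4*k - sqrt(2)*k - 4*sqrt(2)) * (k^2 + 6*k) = sqrt(2)*k^5 - k^4 + 10*sqrt(2)*k^4 - 10*k^3 + 23*sqrt(2)*k^3 - 24*k^2 - 10*sqrt(2)*k^2 - 24*sqrt(2)*k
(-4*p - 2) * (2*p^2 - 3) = -8*p^3 - 4*p^2 + 12*p + 6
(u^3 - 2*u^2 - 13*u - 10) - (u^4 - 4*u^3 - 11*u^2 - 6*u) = -u^4 + 5*u^3 + 9*u^2 - 7*u - 10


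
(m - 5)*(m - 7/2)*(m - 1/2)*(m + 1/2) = m^4 - 17*m^3/2 + 69*m^2/4 + 17*m/8 - 35/8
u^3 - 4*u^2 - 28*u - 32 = (u - 8)*(u + 2)^2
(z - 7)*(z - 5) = z^2 - 12*z + 35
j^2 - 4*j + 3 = (j - 3)*(j - 1)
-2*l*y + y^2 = y*(-2*l + y)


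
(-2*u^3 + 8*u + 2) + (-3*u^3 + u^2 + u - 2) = -5*u^3 + u^2 + 9*u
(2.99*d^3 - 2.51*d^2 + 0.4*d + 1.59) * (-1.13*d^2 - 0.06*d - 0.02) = -3.3787*d^5 + 2.6569*d^4 - 0.3612*d^3 - 1.7705*d^2 - 0.1034*d - 0.0318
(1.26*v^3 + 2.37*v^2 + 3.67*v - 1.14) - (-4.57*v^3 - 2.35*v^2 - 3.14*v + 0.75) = 5.83*v^3 + 4.72*v^2 + 6.81*v - 1.89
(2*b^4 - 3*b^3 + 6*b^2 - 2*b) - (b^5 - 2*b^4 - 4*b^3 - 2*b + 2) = -b^5 + 4*b^4 + b^3 + 6*b^2 - 2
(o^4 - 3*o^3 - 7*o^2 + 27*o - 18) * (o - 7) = o^5 - 10*o^4 + 14*o^3 + 76*o^2 - 207*o + 126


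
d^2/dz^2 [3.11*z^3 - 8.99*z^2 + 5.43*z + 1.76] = 18.66*z - 17.98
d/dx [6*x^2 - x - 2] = 12*x - 1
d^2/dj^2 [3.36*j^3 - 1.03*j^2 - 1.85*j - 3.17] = 20.16*j - 2.06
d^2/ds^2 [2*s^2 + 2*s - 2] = 4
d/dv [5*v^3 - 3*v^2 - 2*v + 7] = 15*v^2 - 6*v - 2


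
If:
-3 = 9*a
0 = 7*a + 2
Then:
No Solution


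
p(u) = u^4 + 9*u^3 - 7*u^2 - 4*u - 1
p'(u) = 4*u^3 + 27*u^2 - 14*u - 4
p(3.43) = 404.52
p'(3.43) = 427.05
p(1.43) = 9.47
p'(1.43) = 42.89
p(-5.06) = -670.43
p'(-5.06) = 239.92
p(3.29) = 347.73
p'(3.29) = 384.64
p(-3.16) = -242.54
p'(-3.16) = 183.63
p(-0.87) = -8.17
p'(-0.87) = 25.98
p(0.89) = -3.13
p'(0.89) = 7.75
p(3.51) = 439.70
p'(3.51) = 452.48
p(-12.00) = 4223.00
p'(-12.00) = -2860.00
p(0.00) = -1.00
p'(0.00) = -4.00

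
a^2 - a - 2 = (a - 2)*(a + 1)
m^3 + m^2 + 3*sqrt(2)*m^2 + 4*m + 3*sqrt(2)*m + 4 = (m + 1)*(m + sqrt(2))*(m + 2*sqrt(2))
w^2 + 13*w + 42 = (w + 6)*(w + 7)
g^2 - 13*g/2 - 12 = (g - 8)*(g + 3/2)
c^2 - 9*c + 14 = (c - 7)*(c - 2)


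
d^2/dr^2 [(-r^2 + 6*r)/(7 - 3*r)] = -154/(27*r^3 - 189*r^2 + 441*r - 343)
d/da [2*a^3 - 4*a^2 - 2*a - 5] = 6*a^2 - 8*a - 2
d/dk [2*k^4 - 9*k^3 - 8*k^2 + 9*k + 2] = 8*k^3 - 27*k^2 - 16*k + 9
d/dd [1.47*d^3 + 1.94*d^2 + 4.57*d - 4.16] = 4.41*d^2 + 3.88*d + 4.57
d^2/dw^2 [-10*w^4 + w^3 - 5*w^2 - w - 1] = -120*w^2 + 6*w - 10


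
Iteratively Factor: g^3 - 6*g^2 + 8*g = (g - 4)*(g^2 - 2*g) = (g - 4)*(g - 2)*(g)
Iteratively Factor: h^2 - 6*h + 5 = (h - 5)*(h - 1)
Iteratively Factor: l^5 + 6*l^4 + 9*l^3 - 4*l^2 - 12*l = (l + 2)*(l^4 + 4*l^3 + l^2 - 6*l) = (l + 2)^2*(l^3 + 2*l^2 - 3*l) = (l + 2)^2*(l + 3)*(l^2 - l) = l*(l + 2)^2*(l + 3)*(l - 1)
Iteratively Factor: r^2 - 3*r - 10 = (r + 2)*(r - 5)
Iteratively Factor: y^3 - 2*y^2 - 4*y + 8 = (y + 2)*(y^2 - 4*y + 4) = (y - 2)*(y + 2)*(y - 2)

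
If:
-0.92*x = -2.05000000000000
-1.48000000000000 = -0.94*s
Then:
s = 1.57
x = 2.23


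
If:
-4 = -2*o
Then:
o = 2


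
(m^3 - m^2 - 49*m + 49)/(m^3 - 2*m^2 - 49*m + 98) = (m - 1)/(m - 2)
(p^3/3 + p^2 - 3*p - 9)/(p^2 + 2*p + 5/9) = 3*(p^3 + 3*p^2 - 9*p - 27)/(9*p^2 + 18*p + 5)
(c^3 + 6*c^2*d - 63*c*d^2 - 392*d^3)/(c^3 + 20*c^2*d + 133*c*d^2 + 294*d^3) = (c - 8*d)/(c + 6*d)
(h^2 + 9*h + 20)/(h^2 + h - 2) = (h^2 + 9*h + 20)/(h^2 + h - 2)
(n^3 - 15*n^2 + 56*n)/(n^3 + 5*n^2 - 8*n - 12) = n*(n^2 - 15*n + 56)/(n^3 + 5*n^2 - 8*n - 12)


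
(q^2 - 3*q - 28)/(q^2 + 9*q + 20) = (q - 7)/(q + 5)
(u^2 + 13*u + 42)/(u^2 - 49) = (u + 6)/(u - 7)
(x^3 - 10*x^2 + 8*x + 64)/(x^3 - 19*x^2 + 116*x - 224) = (x + 2)/(x - 7)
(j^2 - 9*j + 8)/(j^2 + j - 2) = (j - 8)/(j + 2)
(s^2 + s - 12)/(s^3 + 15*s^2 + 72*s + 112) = (s - 3)/(s^2 + 11*s + 28)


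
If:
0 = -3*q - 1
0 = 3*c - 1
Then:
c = 1/3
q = -1/3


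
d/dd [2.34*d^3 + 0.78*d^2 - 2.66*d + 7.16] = 7.02*d^2 + 1.56*d - 2.66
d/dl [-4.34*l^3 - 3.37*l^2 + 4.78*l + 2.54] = -13.02*l^2 - 6.74*l + 4.78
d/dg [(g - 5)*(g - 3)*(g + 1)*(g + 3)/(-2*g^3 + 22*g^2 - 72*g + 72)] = (-g^4 + 16*g^3 - 61*g^2 - 6*g + 324)/(2*(g^4 - 16*g^3 + 88*g^2 - 192*g + 144))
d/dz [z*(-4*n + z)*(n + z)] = -4*n^2 - 6*n*z + 3*z^2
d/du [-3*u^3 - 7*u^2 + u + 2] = -9*u^2 - 14*u + 1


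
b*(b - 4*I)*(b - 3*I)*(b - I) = b^4 - 8*I*b^3 - 19*b^2 + 12*I*b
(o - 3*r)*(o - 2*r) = o^2 - 5*o*r + 6*r^2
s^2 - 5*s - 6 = (s - 6)*(s + 1)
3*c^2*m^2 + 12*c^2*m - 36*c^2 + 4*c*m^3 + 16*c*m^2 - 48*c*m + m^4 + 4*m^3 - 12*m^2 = (c + m)*(3*c + m)*(m - 2)*(m + 6)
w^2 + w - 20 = (w - 4)*(w + 5)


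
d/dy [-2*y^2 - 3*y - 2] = -4*y - 3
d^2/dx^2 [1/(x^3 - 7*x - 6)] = 2*(-3*x*(-x^3 + 7*x + 6) - (3*x^2 - 7)^2)/(-x^3 + 7*x + 6)^3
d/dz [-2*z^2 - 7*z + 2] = -4*z - 7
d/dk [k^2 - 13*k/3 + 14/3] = 2*k - 13/3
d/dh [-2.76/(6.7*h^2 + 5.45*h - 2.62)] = (36.984*h + 15.042)/(6.7*h^2 + 5.45*h - 2.62)^2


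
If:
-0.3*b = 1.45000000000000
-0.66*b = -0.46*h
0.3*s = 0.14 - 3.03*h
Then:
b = -4.83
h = -6.93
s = 70.51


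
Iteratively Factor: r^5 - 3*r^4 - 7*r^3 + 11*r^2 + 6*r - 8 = (r - 4)*(r^4 + r^3 - 3*r^2 - r + 2) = (r - 4)*(r + 1)*(r^3 - 3*r + 2) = (r - 4)*(r - 1)*(r + 1)*(r^2 + r - 2) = (r - 4)*(r - 1)*(r + 1)*(r + 2)*(r - 1)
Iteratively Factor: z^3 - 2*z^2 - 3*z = (z + 1)*(z^2 - 3*z) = (z - 3)*(z + 1)*(z)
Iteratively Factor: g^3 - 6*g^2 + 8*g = (g - 4)*(g^2 - 2*g) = (g - 4)*(g - 2)*(g)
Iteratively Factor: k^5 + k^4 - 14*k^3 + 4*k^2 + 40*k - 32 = (k - 2)*(k^4 + 3*k^3 - 8*k^2 - 12*k + 16) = (k - 2)*(k - 1)*(k^3 + 4*k^2 - 4*k - 16) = (k - 2)^2*(k - 1)*(k^2 + 6*k + 8) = (k - 2)^2*(k - 1)*(k + 4)*(k + 2)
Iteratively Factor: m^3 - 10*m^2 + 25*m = (m - 5)*(m^2 - 5*m) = m*(m - 5)*(m - 5)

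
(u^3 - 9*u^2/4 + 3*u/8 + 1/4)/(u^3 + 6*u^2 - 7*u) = (8*u^3 - 18*u^2 + 3*u + 2)/(8*u*(u^2 + 6*u - 7))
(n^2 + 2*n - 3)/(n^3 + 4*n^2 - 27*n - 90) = (n - 1)/(n^2 + n - 30)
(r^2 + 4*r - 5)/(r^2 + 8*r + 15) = (r - 1)/(r + 3)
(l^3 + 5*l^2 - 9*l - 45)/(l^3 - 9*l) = (l + 5)/l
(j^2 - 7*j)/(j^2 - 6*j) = (j - 7)/(j - 6)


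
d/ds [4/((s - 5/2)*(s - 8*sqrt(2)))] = 8*(2*(5 - 2*s)*(s - 8*sqrt(2))^2 + (-s + 8*sqrt(2))*(2*s - 5)^2)/((s - 8*sqrt(2))^3*(2*s - 5)^3)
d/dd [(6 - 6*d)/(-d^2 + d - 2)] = 6*(d^2 - d - (d - 1)*(2*d - 1) + 2)/(d^2 - d + 2)^2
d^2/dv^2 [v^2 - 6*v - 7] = 2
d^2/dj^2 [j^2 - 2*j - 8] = 2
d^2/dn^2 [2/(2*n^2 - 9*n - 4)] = 4*(4*n^2 - 18*n - (4*n - 9)^2 - 8)/(-2*n^2 + 9*n + 4)^3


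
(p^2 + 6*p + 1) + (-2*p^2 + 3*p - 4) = -p^2 + 9*p - 3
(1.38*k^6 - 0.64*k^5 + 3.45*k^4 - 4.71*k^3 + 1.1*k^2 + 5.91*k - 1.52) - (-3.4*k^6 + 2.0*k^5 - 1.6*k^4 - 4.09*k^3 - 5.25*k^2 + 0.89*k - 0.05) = 4.78*k^6 - 2.64*k^5 + 5.05*k^4 - 0.62*k^3 + 6.35*k^2 + 5.02*k - 1.47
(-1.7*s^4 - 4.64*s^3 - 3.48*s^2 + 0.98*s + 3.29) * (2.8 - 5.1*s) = 8.67*s^5 + 18.904*s^4 + 4.756*s^3 - 14.742*s^2 - 14.035*s + 9.212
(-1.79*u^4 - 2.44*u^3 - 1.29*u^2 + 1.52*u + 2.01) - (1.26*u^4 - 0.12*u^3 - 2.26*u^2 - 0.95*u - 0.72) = -3.05*u^4 - 2.32*u^3 + 0.97*u^2 + 2.47*u + 2.73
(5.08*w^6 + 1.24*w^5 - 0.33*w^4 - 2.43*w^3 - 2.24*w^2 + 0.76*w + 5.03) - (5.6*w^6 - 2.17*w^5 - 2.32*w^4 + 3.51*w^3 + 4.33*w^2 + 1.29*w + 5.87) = -0.52*w^6 + 3.41*w^5 + 1.99*w^4 - 5.94*w^3 - 6.57*w^2 - 0.53*w - 0.84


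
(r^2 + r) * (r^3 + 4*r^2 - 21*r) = r^5 + 5*r^4 - 17*r^3 - 21*r^2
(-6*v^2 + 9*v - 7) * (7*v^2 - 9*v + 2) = -42*v^4 + 117*v^3 - 142*v^2 + 81*v - 14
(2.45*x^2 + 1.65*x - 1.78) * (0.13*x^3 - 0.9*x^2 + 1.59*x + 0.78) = 0.3185*x^5 - 1.9905*x^4 + 2.1791*x^3 + 6.1365*x^2 - 1.5432*x - 1.3884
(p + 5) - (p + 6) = -1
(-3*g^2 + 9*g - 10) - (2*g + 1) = -3*g^2 + 7*g - 11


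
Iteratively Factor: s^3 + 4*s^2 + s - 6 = (s + 2)*(s^2 + 2*s - 3) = (s - 1)*(s + 2)*(s + 3)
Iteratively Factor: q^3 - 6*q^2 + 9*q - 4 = (q - 1)*(q^2 - 5*q + 4) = (q - 4)*(q - 1)*(q - 1)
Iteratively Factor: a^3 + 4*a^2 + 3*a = (a + 1)*(a^2 + 3*a) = (a + 1)*(a + 3)*(a)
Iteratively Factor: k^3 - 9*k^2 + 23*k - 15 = (k - 5)*(k^2 - 4*k + 3) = (k - 5)*(k - 1)*(k - 3)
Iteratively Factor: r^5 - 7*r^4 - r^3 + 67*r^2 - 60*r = (r)*(r^4 - 7*r^3 - r^2 + 67*r - 60) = r*(r - 5)*(r^3 - 2*r^2 - 11*r + 12) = r*(r - 5)*(r + 3)*(r^2 - 5*r + 4) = r*(r - 5)*(r - 1)*(r + 3)*(r - 4)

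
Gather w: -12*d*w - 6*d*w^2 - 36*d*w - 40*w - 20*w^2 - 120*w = w^2*(-6*d - 20) + w*(-48*d - 160)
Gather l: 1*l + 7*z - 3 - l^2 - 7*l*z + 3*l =-l^2 + l*(4 - 7*z) + 7*z - 3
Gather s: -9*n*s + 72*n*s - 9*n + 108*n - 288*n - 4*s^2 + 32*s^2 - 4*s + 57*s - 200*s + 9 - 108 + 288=-189*n + 28*s^2 + s*(63*n - 147) + 189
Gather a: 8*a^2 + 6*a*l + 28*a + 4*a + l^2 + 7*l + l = 8*a^2 + a*(6*l + 32) + l^2 + 8*l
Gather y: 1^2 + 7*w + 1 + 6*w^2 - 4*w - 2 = 6*w^2 + 3*w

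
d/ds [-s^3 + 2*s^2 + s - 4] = -3*s^2 + 4*s + 1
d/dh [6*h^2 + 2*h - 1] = 12*h + 2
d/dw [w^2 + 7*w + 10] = 2*w + 7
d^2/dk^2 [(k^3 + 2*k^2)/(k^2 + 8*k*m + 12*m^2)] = 2*(4*k^2*(k + 2)*(k + 4*m)^2 - k*(k^2 + 2*k + 2*(k + 4*m)*(3*k + 4))*(k^2 + 8*k*m + 12*m^2) + (3*k + 2)*(k^2 + 8*k*m + 12*m^2)^2)/(k^2 + 8*k*m + 12*m^2)^3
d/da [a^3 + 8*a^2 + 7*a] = 3*a^2 + 16*a + 7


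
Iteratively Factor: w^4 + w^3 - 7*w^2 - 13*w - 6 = (w + 1)*(w^3 - 7*w - 6) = (w + 1)^2*(w^2 - w - 6) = (w + 1)^2*(w + 2)*(w - 3)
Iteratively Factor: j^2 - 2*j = (j)*(j - 2)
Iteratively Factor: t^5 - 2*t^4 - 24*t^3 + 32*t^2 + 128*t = (t + 4)*(t^4 - 6*t^3 + 32*t) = (t - 4)*(t + 4)*(t^3 - 2*t^2 - 8*t) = (t - 4)^2*(t + 4)*(t^2 + 2*t) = t*(t - 4)^2*(t + 4)*(t + 2)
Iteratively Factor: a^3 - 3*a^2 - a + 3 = (a - 1)*(a^2 - 2*a - 3) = (a - 1)*(a + 1)*(a - 3)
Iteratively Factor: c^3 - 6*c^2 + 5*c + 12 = (c - 3)*(c^2 - 3*c - 4) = (c - 3)*(c + 1)*(c - 4)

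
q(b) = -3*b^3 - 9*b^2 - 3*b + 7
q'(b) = -9*b^2 - 18*b - 3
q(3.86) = -311.21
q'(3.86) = -206.58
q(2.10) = -66.77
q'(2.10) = -80.49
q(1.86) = -49.02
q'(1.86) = -67.62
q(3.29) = -207.12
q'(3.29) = -159.64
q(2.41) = -94.50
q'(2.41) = -98.65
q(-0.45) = 6.80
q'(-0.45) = 3.28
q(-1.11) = 3.34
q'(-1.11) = 5.89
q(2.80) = -137.82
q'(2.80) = -123.96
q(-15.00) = 8152.00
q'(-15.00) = -1758.00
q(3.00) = -164.00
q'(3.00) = -138.00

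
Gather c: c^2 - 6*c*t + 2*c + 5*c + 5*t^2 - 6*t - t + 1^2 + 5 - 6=c^2 + c*(7 - 6*t) + 5*t^2 - 7*t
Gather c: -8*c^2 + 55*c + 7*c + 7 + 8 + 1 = -8*c^2 + 62*c + 16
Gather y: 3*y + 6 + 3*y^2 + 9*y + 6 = 3*y^2 + 12*y + 12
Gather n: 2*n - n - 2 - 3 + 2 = n - 3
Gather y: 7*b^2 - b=7*b^2 - b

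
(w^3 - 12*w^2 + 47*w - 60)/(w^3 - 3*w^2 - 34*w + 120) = (w - 3)/(w + 6)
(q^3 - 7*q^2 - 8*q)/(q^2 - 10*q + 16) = q*(q + 1)/(q - 2)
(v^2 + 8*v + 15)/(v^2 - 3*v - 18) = (v + 5)/(v - 6)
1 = 1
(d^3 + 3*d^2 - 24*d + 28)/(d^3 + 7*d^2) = 1 - 4/d + 4/d^2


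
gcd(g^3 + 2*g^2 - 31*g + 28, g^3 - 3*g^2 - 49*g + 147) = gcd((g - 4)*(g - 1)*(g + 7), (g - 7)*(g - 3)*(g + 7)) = g + 7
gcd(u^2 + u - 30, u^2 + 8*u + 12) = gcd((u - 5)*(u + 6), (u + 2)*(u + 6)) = u + 6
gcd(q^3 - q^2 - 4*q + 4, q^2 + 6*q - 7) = q - 1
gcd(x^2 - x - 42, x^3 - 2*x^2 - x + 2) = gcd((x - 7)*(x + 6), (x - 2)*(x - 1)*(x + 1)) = 1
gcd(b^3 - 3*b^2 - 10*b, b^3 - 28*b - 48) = b + 2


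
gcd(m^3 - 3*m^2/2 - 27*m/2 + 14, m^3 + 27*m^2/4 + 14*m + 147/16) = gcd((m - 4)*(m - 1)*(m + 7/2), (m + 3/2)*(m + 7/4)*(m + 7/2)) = m + 7/2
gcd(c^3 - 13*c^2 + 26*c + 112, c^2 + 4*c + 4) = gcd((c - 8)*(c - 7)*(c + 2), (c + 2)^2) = c + 2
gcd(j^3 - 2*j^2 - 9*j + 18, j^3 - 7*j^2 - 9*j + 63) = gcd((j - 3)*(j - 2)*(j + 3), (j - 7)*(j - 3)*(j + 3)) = j^2 - 9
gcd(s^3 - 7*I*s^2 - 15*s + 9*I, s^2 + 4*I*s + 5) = s - I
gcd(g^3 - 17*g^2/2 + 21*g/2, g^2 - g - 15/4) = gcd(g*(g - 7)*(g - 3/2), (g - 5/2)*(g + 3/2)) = 1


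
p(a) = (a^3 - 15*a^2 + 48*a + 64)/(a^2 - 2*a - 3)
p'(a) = (2 - 2*a)*(a^3 - 15*a^2 + 48*a + 64)/(a^2 - 2*a - 3)^2 + (3*a^2 - 30*a + 48)/(a^2 - 2*a - 3)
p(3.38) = 56.17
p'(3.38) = -172.13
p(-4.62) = -20.90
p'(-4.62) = 0.57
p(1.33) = -26.64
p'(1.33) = -7.96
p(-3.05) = -20.18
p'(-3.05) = 0.32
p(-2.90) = -20.14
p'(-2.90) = 0.28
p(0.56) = -22.69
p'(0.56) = -3.20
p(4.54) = 7.77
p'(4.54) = -9.54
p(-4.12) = -20.63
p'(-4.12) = 0.51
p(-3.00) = -20.17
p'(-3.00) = 0.31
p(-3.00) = -20.17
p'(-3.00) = 0.31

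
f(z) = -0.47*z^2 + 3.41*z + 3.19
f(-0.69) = 0.61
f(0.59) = 5.04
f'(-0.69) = 4.06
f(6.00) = 6.73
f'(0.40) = 3.03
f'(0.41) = 3.02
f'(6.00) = -2.23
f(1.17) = 6.54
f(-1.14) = -1.31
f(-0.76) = 0.33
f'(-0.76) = 4.12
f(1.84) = 7.87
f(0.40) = 4.48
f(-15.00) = -153.71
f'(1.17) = 2.31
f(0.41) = 4.51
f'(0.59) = 2.86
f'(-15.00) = 17.51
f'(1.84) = 1.68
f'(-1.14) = 4.48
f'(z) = 3.41 - 0.94*z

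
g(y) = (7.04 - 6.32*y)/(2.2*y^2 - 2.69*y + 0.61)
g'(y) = (2.69 - 4.4*y)*(7.04 - 6.32*y)/(2.2*y^2 - 2.69*y + 0.61)^2 - 6.32/(2.2*y^2 - 2.69*y + 0.61) = (13.904*y^2 - 30.976*y + 15.0824)/(4.84*y^4 - 11.836*y^3 + 9.9201*y^2 - 3.2818*y + 0.3721)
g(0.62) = -14.72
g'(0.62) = 27.16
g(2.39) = -1.20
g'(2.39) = 0.45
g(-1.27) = 1.99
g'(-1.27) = 1.34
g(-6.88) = 0.41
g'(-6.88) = 0.06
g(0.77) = -13.85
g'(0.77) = -21.34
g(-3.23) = 0.85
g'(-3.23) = 0.25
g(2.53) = -1.13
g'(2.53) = 0.41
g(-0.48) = 4.18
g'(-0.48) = 5.72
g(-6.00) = 0.47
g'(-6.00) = 0.08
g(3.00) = -0.97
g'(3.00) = 0.31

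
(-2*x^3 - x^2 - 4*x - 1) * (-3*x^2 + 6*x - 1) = 6*x^5 - 9*x^4 + 8*x^3 - 20*x^2 - 2*x + 1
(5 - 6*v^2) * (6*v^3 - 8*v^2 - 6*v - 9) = -36*v^5 + 48*v^4 + 66*v^3 + 14*v^2 - 30*v - 45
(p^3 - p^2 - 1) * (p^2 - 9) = p^5 - p^4 - 9*p^3 + 8*p^2 + 9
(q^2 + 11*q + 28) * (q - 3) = q^3 + 8*q^2 - 5*q - 84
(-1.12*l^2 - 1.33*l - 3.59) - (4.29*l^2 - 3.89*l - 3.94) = -5.41*l^2 + 2.56*l + 0.35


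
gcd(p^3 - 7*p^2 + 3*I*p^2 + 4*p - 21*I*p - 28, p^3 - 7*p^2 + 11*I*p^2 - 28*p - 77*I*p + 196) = p^2 + p*(-7 + 4*I) - 28*I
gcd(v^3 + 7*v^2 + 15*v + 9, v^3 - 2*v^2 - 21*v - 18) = v^2 + 4*v + 3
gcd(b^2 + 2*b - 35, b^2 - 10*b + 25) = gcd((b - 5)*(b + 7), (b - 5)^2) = b - 5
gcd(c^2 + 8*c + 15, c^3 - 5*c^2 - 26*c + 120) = c + 5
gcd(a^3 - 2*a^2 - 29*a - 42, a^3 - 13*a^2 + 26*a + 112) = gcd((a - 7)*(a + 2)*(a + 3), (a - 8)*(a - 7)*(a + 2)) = a^2 - 5*a - 14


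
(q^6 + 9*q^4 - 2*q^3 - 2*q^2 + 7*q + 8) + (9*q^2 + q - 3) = q^6 + 9*q^4 - 2*q^3 + 7*q^2 + 8*q + 5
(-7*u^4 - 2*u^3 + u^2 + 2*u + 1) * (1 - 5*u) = 35*u^5 + 3*u^4 - 7*u^3 - 9*u^2 - 3*u + 1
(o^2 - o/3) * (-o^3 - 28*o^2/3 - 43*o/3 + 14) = -o^5 - 9*o^4 - 101*o^3/9 + 169*o^2/9 - 14*o/3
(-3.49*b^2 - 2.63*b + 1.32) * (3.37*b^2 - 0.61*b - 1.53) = -11.7613*b^4 - 6.7342*b^3 + 11.3924*b^2 + 3.2187*b - 2.0196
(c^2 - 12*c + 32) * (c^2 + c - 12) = c^4 - 11*c^3 + 8*c^2 + 176*c - 384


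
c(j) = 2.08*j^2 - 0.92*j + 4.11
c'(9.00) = 36.52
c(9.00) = 164.31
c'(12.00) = 49.00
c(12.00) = 292.59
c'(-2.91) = -13.03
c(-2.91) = 24.40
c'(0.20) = -0.09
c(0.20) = 4.01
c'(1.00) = 3.24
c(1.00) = 5.27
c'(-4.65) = -20.26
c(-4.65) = 53.36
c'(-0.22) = -1.84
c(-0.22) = 4.41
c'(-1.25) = -6.12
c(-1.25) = 8.51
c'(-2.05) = -9.45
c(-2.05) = 14.74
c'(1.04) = 3.41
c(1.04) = 5.40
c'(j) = 4.16*j - 0.92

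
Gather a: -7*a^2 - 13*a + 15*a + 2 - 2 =-7*a^2 + 2*a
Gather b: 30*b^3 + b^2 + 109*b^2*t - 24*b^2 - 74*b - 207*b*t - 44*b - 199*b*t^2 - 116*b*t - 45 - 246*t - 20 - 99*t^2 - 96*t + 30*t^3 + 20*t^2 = 30*b^3 + b^2*(109*t - 23) + b*(-199*t^2 - 323*t - 118) + 30*t^3 - 79*t^2 - 342*t - 65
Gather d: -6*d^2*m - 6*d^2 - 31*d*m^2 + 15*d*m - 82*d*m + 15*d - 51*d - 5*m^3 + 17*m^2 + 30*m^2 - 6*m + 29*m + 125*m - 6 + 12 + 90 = d^2*(-6*m - 6) + d*(-31*m^2 - 67*m - 36) - 5*m^3 + 47*m^2 + 148*m + 96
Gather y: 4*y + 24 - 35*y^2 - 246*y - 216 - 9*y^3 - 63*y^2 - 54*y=-9*y^3 - 98*y^2 - 296*y - 192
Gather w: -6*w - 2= -6*w - 2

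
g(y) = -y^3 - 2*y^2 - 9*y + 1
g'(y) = -3*y^2 - 4*y - 9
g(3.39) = -91.45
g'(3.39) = -57.04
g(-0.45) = 4.74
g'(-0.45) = -7.81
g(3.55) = -100.89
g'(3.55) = -61.01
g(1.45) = -19.30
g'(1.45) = -21.11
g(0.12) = -0.11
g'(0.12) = -9.52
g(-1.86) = 17.26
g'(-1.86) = -11.94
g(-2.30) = 23.29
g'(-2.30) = -15.67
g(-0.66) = 6.36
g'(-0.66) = -7.67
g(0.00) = 1.00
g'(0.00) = -9.00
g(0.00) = 1.00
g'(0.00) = -9.00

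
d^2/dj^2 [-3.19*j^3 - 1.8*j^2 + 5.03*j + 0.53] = -19.14*j - 3.6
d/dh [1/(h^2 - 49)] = -2*h/(h^2 - 49)^2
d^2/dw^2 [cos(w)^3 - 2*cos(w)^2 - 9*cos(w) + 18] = 33*cos(w)/4 + 4*cos(2*w) - 9*cos(3*w)/4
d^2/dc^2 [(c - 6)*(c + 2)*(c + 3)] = 6*c - 2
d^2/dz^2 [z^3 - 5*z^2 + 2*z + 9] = 6*z - 10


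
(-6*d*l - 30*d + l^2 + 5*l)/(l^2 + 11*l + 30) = (-6*d + l)/(l + 6)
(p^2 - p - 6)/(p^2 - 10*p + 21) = (p + 2)/(p - 7)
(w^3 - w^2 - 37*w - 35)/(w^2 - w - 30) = (w^2 - 6*w - 7)/(w - 6)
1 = 1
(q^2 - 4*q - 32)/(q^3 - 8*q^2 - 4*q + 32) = (q + 4)/(q^2 - 4)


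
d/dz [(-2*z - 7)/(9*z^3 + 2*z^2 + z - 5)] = (-18*z^3 - 4*z^2 - 2*z + (2*z + 7)*(27*z^2 + 4*z + 1) + 10)/(9*z^3 + 2*z^2 + z - 5)^2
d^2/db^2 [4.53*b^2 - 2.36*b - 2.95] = 9.06000000000000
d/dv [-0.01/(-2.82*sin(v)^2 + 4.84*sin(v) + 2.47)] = (0.0484 - 0.0564*sin(v))*cos(v)/(-2.82*sin(v)^2 + 4.84*sin(v) + 2.47)^2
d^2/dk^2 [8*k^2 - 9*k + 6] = 16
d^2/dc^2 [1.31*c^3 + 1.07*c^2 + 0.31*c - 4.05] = 7.86*c + 2.14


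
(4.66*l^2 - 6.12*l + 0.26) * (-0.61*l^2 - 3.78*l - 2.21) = -2.8426*l^4 - 13.8816*l^3 + 12.6764*l^2 + 12.5424*l - 0.5746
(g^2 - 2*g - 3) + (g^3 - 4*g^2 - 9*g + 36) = g^3 - 3*g^2 - 11*g + 33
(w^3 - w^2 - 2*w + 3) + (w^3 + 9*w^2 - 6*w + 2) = 2*w^3 + 8*w^2 - 8*w + 5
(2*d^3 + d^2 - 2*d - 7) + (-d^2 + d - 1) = 2*d^3 - d - 8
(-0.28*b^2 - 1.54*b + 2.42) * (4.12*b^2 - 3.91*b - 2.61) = -1.1536*b^4 - 5.25*b^3 + 16.7226*b^2 - 5.4428*b - 6.3162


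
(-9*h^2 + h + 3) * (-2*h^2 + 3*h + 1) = 18*h^4 - 29*h^3 - 12*h^2 + 10*h + 3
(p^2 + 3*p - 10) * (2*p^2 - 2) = 2*p^4 + 6*p^3 - 22*p^2 - 6*p + 20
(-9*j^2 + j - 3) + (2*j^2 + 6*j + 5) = -7*j^2 + 7*j + 2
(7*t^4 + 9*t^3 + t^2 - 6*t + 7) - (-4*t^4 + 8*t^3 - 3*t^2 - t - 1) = 11*t^4 + t^3 + 4*t^2 - 5*t + 8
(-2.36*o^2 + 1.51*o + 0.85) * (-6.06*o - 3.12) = 14.3016*o^3 - 1.7874*o^2 - 9.8622*o - 2.652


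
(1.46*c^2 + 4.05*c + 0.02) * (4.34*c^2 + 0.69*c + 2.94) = 6.3364*c^4 + 18.5844*c^3 + 7.1737*c^2 + 11.9208*c + 0.0588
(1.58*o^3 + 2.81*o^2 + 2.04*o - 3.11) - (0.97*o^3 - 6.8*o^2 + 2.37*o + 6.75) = 0.61*o^3 + 9.61*o^2 - 0.33*o - 9.86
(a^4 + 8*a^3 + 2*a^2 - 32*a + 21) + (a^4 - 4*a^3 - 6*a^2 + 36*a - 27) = 2*a^4 + 4*a^3 - 4*a^2 + 4*a - 6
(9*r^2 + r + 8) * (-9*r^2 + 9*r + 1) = -81*r^4 + 72*r^3 - 54*r^2 + 73*r + 8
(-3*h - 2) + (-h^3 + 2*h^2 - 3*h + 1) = -h^3 + 2*h^2 - 6*h - 1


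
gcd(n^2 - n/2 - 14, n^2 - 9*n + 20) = n - 4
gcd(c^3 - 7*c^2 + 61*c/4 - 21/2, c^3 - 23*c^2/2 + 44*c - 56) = c - 7/2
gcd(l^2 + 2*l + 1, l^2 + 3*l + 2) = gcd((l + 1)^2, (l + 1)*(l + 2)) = l + 1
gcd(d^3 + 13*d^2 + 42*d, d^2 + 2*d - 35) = d + 7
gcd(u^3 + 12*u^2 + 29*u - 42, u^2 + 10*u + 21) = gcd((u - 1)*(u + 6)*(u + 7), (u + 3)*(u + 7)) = u + 7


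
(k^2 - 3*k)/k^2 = (k - 3)/k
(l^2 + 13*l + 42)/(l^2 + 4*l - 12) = (l + 7)/(l - 2)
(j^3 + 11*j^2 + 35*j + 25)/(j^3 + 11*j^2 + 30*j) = (j^2 + 6*j + 5)/(j*(j + 6))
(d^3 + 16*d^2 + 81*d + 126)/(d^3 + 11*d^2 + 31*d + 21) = (d + 6)/(d + 1)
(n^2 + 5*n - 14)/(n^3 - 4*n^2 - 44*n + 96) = (n + 7)/(n^2 - 2*n - 48)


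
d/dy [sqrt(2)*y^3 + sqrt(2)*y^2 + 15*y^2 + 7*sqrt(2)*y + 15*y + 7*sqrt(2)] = 3*sqrt(2)*y^2 + 2*sqrt(2)*y + 30*y + 7*sqrt(2) + 15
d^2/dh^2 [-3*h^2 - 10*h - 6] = -6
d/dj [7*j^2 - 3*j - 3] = 14*j - 3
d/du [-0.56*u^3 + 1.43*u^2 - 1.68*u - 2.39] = -1.68*u^2 + 2.86*u - 1.68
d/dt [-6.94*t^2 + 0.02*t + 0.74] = 0.02 - 13.88*t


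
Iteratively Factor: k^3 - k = (k + 1)*(k^2 - k) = k*(k + 1)*(k - 1)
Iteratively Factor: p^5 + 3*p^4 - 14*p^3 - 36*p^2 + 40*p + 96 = (p - 3)*(p^4 + 6*p^3 + 4*p^2 - 24*p - 32) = (p - 3)*(p + 4)*(p^3 + 2*p^2 - 4*p - 8) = (p - 3)*(p - 2)*(p + 4)*(p^2 + 4*p + 4) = (p - 3)*(p - 2)*(p + 2)*(p + 4)*(p + 2)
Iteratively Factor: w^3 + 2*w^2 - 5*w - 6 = (w - 2)*(w^2 + 4*w + 3) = (w - 2)*(w + 3)*(w + 1)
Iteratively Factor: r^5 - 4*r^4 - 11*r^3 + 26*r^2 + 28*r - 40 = (r + 2)*(r^4 - 6*r^3 + r^2 + 24*r - 20) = (r + 2)^2*(r^3 - 8*r^2 + 17*r - 10) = (r - 5)*(r + 2)^2*(r^2 - 3*r + 2) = (r - 5)*(r - 2)*(r + 2)^2*(r - 1)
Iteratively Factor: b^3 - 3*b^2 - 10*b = (b + 2)*(b^2 - 5*b) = b*(b + 2)*(b - 5)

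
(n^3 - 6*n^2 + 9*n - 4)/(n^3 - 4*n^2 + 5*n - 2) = (n - 4)/(n - 2)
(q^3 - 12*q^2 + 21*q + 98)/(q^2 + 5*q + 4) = (q^3 - 12*q^2 + 21*q + 98)/(q^2 + 5*q + 4)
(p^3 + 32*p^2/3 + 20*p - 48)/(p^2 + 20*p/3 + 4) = (3*p^2 + 14*p - 24)/(3*p + 2)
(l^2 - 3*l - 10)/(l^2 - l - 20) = (l + 2)/(l + 4)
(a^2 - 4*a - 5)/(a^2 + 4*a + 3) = (a - 5)/(a + 3)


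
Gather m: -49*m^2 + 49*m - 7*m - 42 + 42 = -49*m^2 + 42*m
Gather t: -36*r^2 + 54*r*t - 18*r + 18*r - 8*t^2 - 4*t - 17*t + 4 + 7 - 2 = -36*r^2 - 8*t^2 + t*(54*r - 21) + 9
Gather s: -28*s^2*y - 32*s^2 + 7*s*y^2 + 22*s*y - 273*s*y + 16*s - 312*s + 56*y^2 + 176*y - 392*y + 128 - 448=s^2*(-28*y - 32) + s*(7*y^2 - 251*y - 296) + 56*y^2 - 216*y - 320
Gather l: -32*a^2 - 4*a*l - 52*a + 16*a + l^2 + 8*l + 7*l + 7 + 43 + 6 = -32*a^2 - 36*a + l^2 + l*(15 - 4*a) + 56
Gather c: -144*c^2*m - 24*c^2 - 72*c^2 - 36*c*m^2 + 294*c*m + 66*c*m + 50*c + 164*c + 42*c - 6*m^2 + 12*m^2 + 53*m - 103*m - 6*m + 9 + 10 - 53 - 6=c^2*(-144*m - 96) + c*(-36*m^2 + 360*m + 256) + 6*m^2 - 56*m - 40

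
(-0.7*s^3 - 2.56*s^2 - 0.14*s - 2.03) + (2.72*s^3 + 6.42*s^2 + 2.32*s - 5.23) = 2.02*s^3 + 3.86*s^2 + 2.18*s - 7.26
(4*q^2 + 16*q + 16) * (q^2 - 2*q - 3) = 4*q^4 + 8*q^3 - 28*q^2 - 80*q - 48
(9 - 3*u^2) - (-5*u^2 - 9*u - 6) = 2*u^2 + 9*u + 15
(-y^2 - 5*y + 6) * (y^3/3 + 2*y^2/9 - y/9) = -y^5/3 - 17*y^4/9 + y^3 + 17*y^2/9 - 2*y/3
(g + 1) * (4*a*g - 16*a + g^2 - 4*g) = 4*a*g^2 - 12*a*g - 16*a + g^3 - 3*g^2 - 4*g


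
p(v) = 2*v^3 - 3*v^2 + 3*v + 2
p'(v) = 6*v^2 - 6*v + 3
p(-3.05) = -91.80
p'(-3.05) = 77.12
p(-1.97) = -30.84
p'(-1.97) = 38.11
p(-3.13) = -98.11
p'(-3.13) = 80.56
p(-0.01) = 1.97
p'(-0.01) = 3.06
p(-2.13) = -37.33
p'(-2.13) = 43.00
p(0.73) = 3.37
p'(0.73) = 1.82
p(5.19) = 216.36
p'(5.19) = 133.48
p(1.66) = 7.86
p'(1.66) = 9.57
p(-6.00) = -556.00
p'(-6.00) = 255.00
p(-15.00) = -7468.00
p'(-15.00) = 1443.00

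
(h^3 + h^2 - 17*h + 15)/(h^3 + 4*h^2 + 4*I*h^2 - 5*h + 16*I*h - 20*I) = (h - 3)/(h + 4*I)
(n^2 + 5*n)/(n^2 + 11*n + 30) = n/(n + 6)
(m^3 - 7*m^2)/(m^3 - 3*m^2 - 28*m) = m/(m + 4)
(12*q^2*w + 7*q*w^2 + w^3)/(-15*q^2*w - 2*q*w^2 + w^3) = (-4*q - w)/(5*q - w)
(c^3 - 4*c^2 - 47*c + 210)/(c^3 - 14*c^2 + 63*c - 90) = (c + 7)/(c - 3)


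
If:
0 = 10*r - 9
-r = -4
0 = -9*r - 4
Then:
No Solution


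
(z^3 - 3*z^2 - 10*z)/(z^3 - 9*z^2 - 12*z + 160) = z*(z + 2)/(z^2 - 4*z - 32)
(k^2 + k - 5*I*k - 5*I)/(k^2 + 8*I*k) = (k^2 + k - 5*I*k - 5*I)/(k*(k + 8*I))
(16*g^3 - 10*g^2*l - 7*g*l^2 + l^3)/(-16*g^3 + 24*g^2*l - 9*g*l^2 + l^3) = (-16*g^2 - 6*g*l + l^2)/(16*g^2 - 8*g*l + l^2)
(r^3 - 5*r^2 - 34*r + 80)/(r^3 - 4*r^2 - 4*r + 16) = (r^2 - 3*r - 40)/(r^2 - 2*r - 8)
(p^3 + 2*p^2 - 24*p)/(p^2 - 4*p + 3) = p*(p^2 + 2*p - 24)/(p^2 - 4*p + 3)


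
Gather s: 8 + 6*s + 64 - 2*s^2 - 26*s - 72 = -2*s^2 - 20*s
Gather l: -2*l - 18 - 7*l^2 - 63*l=-7*l^2 - 65*l - 18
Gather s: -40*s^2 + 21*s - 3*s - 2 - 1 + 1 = -40*s^2 + 18*s - 2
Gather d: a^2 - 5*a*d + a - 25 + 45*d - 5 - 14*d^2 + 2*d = a^2 + a - 14*d^2 + d*(47 - 5*a) - 30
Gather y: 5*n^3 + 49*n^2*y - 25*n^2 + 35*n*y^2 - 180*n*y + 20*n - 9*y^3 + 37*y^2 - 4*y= 5*n^3 - 25*n^2 + 20*n - 9*y^3 + y^2*(35*n + 37) + y*(49*n^2 - 180*n - 4)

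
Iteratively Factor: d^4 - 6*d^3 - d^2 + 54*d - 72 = (d - 4)*(d^3 - 2*d^2 - 9*d + 18) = (d - 4)*(d + 3)*(d^2 - 5*d + 6) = (d - 4)*(d - 2)*(d + 3)*(d - 3)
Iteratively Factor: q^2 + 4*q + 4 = (q + 2)*(q + 2)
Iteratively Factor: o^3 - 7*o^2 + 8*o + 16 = (o - 4)*(o^2 - 3*o - 4) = (o - 4)*(o + 1)*(o - 4)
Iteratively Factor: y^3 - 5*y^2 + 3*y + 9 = (y + 1)*(y^2 - 6*y + 9) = (y - 3)*(y + 1)*(y - 3)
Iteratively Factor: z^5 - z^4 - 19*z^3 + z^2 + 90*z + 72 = (z - 4)*(z^4 + 3*z^3 - 7*z^2 - 27*z - 18) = (z - 4)*(z + 1)*(z^3 + 2*z^2 - 9*z - 18) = (z - 4)*(z + 1)*(z + 2)*(z^2 - 9) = (z - 4)*(z - 3)*(z + 1)*(z + 2)*(z + 3)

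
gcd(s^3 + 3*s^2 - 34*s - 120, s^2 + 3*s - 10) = s + 5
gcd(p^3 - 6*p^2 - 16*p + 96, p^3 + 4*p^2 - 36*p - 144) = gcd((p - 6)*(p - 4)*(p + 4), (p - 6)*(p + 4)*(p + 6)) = p^2 - 2*p - 24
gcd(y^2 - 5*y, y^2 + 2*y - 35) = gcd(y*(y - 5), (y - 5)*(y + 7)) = y - 5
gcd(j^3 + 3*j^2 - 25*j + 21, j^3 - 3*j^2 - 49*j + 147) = j^2 + 4*j - 21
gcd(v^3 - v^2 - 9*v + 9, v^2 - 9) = v^2 - 9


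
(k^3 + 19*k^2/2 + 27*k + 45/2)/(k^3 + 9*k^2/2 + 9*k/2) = (k + 5)/k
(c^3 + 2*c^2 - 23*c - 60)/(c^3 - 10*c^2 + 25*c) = (c^2 + 7*c + 12)/(c*(c - 5))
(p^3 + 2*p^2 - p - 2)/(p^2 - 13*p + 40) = (p^3 + 2*p^2 - p - 2)/(p^2 - 13*p + 40)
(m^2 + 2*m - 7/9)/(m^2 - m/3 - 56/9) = (3*m - 1)/(3*m - 8)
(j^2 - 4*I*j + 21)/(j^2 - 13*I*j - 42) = (j + 3*I)/(j - 6*I)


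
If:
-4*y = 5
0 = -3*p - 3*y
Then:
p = 5/4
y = -5/4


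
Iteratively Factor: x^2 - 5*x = (x - 5)*(x)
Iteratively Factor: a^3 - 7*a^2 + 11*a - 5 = (a - 1)*(a^2 - 6*a + 5) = (a - 1)^2*(a - 5)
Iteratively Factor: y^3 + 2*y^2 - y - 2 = (y + 1)*(y^2 + y - 2) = (y + 1)*(y + 2)*(y - 1)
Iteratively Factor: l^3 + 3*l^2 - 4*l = (l + 4)*(l^2 - l) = (l - 1)*(l + 4)*(l)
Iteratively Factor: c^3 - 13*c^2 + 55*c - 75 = (c - 3)*(c^2 - 10*c + 25) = (c - 5)*(c - 3)*(c - 5)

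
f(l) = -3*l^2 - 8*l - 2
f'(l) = -6*l - 8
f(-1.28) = 3.32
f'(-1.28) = -0.32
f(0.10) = -2.83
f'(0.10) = -8.60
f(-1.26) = 3.32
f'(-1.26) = -0.44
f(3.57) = -68.79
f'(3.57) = -29.42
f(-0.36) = 0.49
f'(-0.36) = -5.84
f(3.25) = -59.69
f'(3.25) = -27.50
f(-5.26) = -42.92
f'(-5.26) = 23.56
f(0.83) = -10.71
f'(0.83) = -12.98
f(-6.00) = -62.00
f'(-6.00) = 28.00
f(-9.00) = -173.00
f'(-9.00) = 46.00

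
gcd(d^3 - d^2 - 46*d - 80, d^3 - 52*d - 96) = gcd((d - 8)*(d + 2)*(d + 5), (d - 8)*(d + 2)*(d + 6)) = d^2 - 6*d - 16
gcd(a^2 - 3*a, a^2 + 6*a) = a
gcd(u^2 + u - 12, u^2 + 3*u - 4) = u + 4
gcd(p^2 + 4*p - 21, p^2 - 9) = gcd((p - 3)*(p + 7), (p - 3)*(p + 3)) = p - 3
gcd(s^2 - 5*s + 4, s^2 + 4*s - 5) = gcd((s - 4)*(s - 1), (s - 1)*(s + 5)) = s - 1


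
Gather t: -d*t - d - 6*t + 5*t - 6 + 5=-d + t*(-d - 1) - 1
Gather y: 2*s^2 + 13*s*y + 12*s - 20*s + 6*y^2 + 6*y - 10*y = 2*s^2 - 8*s + 6*y^2 + y*(13*s - 4)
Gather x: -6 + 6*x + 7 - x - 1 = 5*x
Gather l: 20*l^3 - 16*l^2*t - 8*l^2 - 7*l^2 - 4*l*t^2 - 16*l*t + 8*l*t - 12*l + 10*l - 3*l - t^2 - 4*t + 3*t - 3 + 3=20*l^3 + l^2*(-16*t - 15) + l*(-4*t^2 - 8*t - 5) - t^2 - t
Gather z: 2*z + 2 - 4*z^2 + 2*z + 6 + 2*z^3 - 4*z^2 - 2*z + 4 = 2*z^3 - 8*z^2 + 2*z + 12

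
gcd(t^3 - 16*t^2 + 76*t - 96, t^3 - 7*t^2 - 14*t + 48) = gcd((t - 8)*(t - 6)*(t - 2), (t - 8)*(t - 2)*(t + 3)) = t^2 - 10*t + 16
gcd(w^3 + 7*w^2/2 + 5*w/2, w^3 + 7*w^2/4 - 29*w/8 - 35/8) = w^2 + 7*w/2 + 5/2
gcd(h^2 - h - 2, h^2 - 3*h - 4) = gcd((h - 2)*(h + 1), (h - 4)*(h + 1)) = h + 1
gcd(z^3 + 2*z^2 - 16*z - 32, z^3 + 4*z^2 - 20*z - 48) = z^2 - 2*z - 8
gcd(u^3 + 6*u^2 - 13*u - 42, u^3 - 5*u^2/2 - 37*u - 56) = u + 2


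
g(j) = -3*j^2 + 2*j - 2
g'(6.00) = -34.00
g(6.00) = -98.00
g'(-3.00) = 20.00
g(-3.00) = -35.00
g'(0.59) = -1.54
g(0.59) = -1.86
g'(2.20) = -11.20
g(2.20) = -12.12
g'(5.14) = -28.84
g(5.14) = -70.98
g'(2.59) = -13.54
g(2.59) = -16.94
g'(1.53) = -7.18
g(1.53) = -5.96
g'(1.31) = -5.86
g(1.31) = -4.53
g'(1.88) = -9.28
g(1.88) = -8.84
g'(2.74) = -14.44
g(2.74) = -19.04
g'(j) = 2 - 6*j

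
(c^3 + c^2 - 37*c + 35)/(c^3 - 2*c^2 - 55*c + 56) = (c - 5)/(c - 8)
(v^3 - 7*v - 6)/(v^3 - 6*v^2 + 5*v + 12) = (v + 2)/(v - 4)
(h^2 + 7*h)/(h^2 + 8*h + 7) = h/(h + 1)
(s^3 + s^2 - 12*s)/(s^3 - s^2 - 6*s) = (s + 4)/(s + 2)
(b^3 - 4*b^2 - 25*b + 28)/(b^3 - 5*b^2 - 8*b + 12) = (b^2 - 3*b - 28)/(b^2 - 4*b - 12)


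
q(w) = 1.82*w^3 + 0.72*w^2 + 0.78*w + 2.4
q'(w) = 5.46*w^2 + 1.44*w + 0.78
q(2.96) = 58.22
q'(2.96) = 52.88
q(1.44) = 10.45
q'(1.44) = 14.18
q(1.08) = 6.37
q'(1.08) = 8.70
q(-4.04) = -109.01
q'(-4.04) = 84.08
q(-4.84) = -190.86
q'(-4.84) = 121.71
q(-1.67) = -5.37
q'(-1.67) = 13.60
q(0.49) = 3.17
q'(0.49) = 2.80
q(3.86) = 120.81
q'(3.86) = 87.69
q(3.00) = 60.36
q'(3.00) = 54.24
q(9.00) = 1394.52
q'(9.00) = 456.00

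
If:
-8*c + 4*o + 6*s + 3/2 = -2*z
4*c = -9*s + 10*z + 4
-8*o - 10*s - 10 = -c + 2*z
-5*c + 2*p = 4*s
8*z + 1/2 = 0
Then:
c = -459/1144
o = -9043/4576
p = 237/2288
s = 633/1144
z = -1/16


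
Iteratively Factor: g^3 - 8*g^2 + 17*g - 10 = (g - 1)*(g^2 - 7*g + 10) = (g - 5)*(g - 1)*(g - 2)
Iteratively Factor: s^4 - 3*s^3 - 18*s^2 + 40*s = (s - 5)*(s^3 + 2*s^2 - 8*s) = (s - 5)*(s - 2)*(s^2 + 4*s) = (s - 5)*(s - 2)*(s + 4)*(s)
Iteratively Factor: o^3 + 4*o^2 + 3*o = (o + 1)*(o^2 + 3*o) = (o + 1)*(o + 3)*(o)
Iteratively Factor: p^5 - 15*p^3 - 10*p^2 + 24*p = (p - 1)*(p^4 + p^3 - 14*p^2 - 24*p) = (p - 1)*(p + 3)*(p^3 - 2*p^2 - 8*p) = (p - 4)*(p - 1)*(p + 3)*(p^2 + 2*p) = p*(p - 4)*(p - 1)*(p + 3)*(p + 2)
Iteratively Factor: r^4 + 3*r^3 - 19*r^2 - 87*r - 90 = (r + 3)*(r^3 - 19*r - 30) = (r + 2)*(r + 3)*(r^2 - 2*r - 15) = (r - 5)*(r + 2)*(r + 3)*(r + 3)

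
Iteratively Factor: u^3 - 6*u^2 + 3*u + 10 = (u - 2)*(u^2 - 4*u - 5) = (u - 5)*(u - 2)*(u + 1)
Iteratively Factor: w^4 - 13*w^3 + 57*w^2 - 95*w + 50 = (w - 2)*(w^3 - 11*w^2 + 35*w - 25) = (w - 2)*(w - 1)*(w^2 - 10*w + 25) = (w - 5)*(w - 2)*(w - 1)*(w - 5)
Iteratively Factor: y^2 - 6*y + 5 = (y - 5)*(y - 1)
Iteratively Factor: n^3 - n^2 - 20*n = (n)*(n^2 - n - 20) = n*(n - 5)*(n + 4)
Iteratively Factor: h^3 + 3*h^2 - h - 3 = (h - 1)*(h^2 + 4*h + 3) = (h - 1)*(h + 3)*(h + 1)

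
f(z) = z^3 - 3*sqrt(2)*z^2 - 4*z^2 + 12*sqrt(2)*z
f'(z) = 3*z^2 - 6*sqrt(2)*z - 8*z + 12*sqrt(2)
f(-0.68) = -15.67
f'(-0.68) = 29.57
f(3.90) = 0.13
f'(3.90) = -1.69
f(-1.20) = -33.96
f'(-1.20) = 41.07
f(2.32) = 7.49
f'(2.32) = -5.13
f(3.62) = 0.86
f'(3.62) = -3.39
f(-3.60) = -214.57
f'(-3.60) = 115.20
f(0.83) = 8.98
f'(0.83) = 5.35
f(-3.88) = -248.34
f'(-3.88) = 126.10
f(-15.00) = -5484.15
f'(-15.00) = 939.25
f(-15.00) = -5484.15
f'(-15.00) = 939.25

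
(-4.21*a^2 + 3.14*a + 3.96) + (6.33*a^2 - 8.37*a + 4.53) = 2.12*a^2 - 5.23*a + 8.49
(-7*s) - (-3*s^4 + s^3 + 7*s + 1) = 3*s^4 - s^3 - 14*s - 1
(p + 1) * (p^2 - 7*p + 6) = p^3 - 6*p^2 - p + 6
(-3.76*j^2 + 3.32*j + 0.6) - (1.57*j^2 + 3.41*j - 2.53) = -5.33*j^2 - 0.0900000000000003*j + 3.13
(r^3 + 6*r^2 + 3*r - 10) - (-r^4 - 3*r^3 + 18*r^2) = r^4 + 4*r^3 - 12*r^2 + 3*r - 10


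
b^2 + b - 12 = (b - 3)*(b + 4)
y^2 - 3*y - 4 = (y - 4)*(y + 1)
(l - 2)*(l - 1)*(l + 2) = l^3 - l^2 - 4*l + 4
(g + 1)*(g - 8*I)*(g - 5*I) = g^3 + g^2 - 13*I*g^2 - 40*g - 13*I*g - 40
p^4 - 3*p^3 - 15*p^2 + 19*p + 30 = (p - 5)*(p - 2)*(p + 1)*(p + 3)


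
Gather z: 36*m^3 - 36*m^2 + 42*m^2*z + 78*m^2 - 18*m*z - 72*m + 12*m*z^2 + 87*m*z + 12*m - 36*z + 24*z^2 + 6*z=36*m^3 + 42*m^2 - 60*m + z^2*(12*m + 24) + z*(42*m^2 + 69*m - 30)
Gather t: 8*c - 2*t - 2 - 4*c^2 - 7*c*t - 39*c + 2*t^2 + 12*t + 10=-4*c^2 - 31*c + 2*t^2 + t*(10 - 7*c) + 8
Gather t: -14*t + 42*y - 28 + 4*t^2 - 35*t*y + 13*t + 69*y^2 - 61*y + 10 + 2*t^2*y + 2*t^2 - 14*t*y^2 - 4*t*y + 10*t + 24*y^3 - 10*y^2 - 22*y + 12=t^2*(2*y + 6) + t*(-14*y^2 - 39*y + 9) + 24*y^3 + 59*y^2 - 41*y - 6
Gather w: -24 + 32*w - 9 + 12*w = 44*w - 33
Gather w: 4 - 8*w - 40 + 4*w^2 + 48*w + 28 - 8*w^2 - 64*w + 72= -4*w^2 - 24*w + 64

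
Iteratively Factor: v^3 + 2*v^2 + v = (v + 1)*(v^2 + v) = (v + 1)^2*(v)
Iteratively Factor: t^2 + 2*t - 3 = (t - 1)*(t + 3)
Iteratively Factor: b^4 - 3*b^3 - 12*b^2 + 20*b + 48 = (b + 2)*(b^3 - 5*b^2 - 2*b + 24) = (b + 2)^2*(b^2 - 7*b + 12) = (b - 4)*(b + 2)^2*(b - 3)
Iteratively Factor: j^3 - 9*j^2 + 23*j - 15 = (j - 5)*(j^2 - 4*j + 3) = (j - 5)*(j - 1)*(j - 3)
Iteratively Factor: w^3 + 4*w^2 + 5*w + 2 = (w + 1)*(w^2 + 3*w + 2) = (w + 1)^2*(w + 2)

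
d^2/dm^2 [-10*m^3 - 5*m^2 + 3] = -60*m - 10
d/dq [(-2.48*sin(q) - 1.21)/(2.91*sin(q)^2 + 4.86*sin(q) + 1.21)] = (7.2168*sin(q)^2 + 7.0422*sin(q) + 2.8798)*cos(q)/(8.4681*sin(q)^4 + 28.2852*sin(q)^3 + 30.6618*sin(q)^2 + 11.7612*sin(q) + 1.4641)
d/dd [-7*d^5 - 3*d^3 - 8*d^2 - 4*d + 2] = -35*d^4 - 9*d^2 - 16*d - 4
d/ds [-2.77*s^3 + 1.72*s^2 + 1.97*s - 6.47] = -8.31*s^2 + 3.44*s + 1.97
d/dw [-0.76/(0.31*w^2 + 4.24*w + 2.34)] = (0.4712*w + 3.2224)/(0.31*w^2 + 4.24*w + 2.34)^2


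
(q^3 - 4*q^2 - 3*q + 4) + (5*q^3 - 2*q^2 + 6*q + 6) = 6*q^3 - 6*q^2 + 3*q + 10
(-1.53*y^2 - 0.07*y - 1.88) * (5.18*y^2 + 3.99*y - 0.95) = -7.9254*y^4 - 6.4673*y^3 - 8.5642*y^2 - 7.4347*y + 1.786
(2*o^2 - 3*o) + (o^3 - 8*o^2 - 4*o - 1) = o^3 - 6*o^2 - 7*o - 1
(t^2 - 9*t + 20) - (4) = t^2 - 9*t + 16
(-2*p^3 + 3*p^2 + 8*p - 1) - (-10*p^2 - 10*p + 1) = -2*p^3 + 13*p^2 + 18*p - 2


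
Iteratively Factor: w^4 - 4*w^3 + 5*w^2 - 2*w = (w - 1)*(w^3 - 3*w^2 + 2*w) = (w - 1)^2*(w^2 - 2*w) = w*(w - 1)^2*(w - 2)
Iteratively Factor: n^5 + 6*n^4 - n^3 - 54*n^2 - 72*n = (n + 2)*(n^4 + 4*n^3 - 9*n^2 - 36*n) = (n + 2)*(n + 3)*(n^3 + n^2 - 12*n) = (n + 2)*(n + 3)*(n + 4)*(n^2 - 3*n) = n*(n + 2)*(n + 3)*(n + 4)*(n - 3)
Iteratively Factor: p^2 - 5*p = (p)*(p - 5)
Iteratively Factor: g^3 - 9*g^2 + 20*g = (g)*(g^2 - 9*g + 20) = g*(g - 5)*(g - 4)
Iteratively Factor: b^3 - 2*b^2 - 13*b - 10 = (b - 5)*(b^2 + 3*b + 2) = (b - 5)*(b + 1)*(b + 2)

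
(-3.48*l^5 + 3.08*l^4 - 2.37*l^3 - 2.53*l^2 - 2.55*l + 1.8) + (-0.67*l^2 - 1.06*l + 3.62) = -3.48*l^5 + 3.08*l^4 - 2.37*l^3 - 3.2*l^2 - 3.61*l + 5.42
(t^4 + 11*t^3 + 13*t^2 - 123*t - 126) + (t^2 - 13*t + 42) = t^4 + 11*t^3 + 14*t^2 - 136*t - 84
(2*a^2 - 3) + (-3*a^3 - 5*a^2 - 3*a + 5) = -3*a^3 - 3*a^2 - 3*a + 2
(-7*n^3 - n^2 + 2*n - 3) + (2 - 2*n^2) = -7*n^3 - 3*n^2 + 2*n - 1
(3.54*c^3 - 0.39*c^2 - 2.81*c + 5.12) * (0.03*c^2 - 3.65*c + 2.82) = 0.1062*c^5 - 12.9327*c^4 + 11.322*c^3 + 9.3103*c^2 - 26.6122*c + 14.4384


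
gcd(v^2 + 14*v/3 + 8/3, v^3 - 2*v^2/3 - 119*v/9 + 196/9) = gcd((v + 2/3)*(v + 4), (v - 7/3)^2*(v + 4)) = v + 4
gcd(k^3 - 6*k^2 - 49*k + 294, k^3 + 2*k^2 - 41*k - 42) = k^2 + k - 42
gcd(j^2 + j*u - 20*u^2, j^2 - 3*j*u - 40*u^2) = j + 5*u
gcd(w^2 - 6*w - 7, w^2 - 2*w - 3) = w + 1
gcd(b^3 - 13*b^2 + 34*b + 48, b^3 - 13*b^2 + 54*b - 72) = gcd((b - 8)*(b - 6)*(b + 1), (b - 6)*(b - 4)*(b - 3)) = b - 6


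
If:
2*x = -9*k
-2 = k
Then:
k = -2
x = 9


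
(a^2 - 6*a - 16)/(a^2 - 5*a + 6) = (a^2 - 6*a - 16)/(a^2 - 5*a + 6)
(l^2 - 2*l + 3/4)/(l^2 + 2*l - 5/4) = (2*l - 3)/(2*l + 5)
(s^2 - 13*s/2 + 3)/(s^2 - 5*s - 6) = (s - 1/2)/(s + 1)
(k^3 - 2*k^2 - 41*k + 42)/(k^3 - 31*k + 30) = (k - 7)/(k - 5)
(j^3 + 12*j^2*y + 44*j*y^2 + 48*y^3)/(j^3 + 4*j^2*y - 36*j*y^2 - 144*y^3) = (-j - 2*y)/(-j + 6*y)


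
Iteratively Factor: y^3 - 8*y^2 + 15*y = (y - 3)*(y^2 - 5*y) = y*(y - 3)*(y - 5)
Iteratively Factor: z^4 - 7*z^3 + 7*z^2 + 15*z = (z - 5)*(z^3 - 2*z^2 - 3*z) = (z - 5)*(z + 1)*(z^2 - 3*z) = (z - 5)*(z - 3)*(z + 1)*(z)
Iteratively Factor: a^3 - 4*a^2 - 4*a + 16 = (a - 2)*(a^2 - 2*a - 8) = (a - 4)*(a - 2)*(a + 2)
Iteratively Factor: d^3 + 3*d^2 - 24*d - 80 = (d + 4)*(d^2 - d - 20) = (d - 5)*(d + 4)*(d + 4)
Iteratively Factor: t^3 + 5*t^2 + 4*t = (t)*(t^2 + 5*t + 4) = t*(t + 1)*(t + 4)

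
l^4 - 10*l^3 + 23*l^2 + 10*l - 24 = (l - 6)*(l - 4)*(l - 1)*(l + 1)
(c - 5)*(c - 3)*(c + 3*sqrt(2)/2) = c^3 - 8*c^2 + 3*sqrt(2)*c^2/2 - 12*sqrt(2)*c + 15*c + 45*sqrt(2)/2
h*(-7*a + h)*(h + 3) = -7*a*h^2 - 21*a*h + h^3 + 3*h^2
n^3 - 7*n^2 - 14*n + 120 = (n - 6)*(n - 5)*(n + 4)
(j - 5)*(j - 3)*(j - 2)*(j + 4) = j^4 - 6*j^3 - 9*j^2 + 94*j - 120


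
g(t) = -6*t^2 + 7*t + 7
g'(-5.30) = 70.60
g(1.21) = 6.69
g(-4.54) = -148.45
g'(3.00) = -29.00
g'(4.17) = -43.04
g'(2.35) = -21.20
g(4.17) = -68.14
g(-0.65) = -0.08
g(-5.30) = -198.64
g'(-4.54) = 61.48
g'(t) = 7 - 12*t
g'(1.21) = -7.52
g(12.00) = -773.00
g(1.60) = 2.84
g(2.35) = -9.69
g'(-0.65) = 14.80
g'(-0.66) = 14.92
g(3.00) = -26.00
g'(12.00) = -137.00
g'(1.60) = -12.20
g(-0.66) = -0.23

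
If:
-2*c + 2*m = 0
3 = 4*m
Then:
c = 3/4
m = 3/4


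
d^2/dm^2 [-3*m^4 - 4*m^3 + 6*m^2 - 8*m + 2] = -36*m^2 - 24*m + 12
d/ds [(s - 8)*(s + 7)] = 2*s - 1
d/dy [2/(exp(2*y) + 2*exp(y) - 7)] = -4*(exp(y) + 1)*exp(y)/(exp(2*y) + 2*exp(y) - 7)^2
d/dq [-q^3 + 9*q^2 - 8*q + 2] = -3*q^2 + 18*q - 8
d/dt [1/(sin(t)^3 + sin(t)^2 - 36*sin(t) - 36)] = (-3*sin(t)^2 - 2*sin(t) + 36)*cos(t)/(sin(t)^3 + sin(t)^2 - 36*sin(t) - 36)^2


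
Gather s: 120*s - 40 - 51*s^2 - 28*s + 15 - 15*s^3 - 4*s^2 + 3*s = -15*s^3 - 55*s^2 + 95*s - 25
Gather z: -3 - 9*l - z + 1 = -9*l - z - 2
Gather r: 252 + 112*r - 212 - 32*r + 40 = 80*r + 80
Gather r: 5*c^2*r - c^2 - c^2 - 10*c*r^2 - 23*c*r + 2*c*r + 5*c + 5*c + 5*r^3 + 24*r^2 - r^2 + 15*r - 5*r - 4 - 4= -2*c^2 + 10*c + 5*r^3 + r^2*(23 - 10*c) + r*(5*c^2 - 21*c + 10) - 8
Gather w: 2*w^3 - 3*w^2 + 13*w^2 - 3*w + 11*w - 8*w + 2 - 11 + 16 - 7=2*w^3 + 10*w^2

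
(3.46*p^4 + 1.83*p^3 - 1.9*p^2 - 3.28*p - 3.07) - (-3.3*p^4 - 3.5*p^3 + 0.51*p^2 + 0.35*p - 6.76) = 6.76*p^4 + 5.33*p^3 - 2.41*p^2 - 3.63*p + 3.69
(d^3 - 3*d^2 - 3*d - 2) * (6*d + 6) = 6*d^4 - 12*d^3 - 36*d^2 - 30*d - 12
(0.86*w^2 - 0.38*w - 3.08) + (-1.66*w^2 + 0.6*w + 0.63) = -0.8*w^2 + 0.22*w - 2.45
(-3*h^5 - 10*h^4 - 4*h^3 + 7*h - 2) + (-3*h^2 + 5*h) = -3*h^5 - 10*h^4 - 4*h^3 - 3*h^2 + 12*h - 2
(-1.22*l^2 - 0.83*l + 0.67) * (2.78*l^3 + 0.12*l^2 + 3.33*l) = -3.3916*l^5 - 2.4538*l^4 - 2.2996*l^3 - 2.6835*l^2 + 2.2311*l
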